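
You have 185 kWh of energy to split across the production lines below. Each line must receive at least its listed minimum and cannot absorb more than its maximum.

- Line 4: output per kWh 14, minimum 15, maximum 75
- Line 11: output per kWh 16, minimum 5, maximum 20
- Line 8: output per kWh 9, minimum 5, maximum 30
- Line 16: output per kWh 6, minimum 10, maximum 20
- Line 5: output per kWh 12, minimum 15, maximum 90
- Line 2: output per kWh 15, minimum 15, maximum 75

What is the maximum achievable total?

Meeting every minimum uses 15+5+5+10+15+15 = 65 kWh, leaving 120.
Rank by output per kWh: Line 11 16 > Line 2 15 > Line 4 14 > Line 5 12 > Line 8 9 > Line 16 6.
Line 11: +15 to 20 (cap) → 105 left.
Line 2: +60 to 75 (cap) → 45 left.
Only 45 left; Line 4 takes them to reach 60.
Total = 14×60 + 16×20 + 9×5 + 6×10 + 12×15 + 15×75 = 2570.

2570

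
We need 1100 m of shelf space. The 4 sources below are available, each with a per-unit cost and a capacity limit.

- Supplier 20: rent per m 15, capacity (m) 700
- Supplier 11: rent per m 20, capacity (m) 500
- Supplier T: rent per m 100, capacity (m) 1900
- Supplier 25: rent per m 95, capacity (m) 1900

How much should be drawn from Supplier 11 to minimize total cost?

400

Fill from the cheapest source first.
Supplier 20 at 15: take all 700 m → 400 still needed.
Take 400 from Supplier 11 at 20 to finish.
Supplier 25, Supplier T: unused.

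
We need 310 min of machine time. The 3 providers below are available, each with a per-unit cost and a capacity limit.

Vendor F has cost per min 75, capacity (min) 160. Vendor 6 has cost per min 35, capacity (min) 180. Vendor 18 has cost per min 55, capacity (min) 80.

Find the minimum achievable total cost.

Use providers in increasing cost order.
Take 180 from Vendor 6 at 35 — need 130 more.
Vendor 18 at 55: take all 80 min — 50 still needed.
Vendor F at 75: take 50 of its 160 — requirement met.
Cost = 180×35 + 80×55 + 50×75 = 14450.

14450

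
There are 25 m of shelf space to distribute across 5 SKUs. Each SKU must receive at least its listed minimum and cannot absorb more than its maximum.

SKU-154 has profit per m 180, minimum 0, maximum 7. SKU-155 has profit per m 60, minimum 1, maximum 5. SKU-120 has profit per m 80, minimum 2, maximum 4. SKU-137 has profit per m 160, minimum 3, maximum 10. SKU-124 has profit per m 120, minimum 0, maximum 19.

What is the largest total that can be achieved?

Meeting every minimum uses 0+1+2+3+0 = 6 m, leaving 19.
Highest profit per m first: SKU-154 180 > SKU-137 160 > SKU-124 120 > SKU-120 80 > SKU-155 60.
SKU-154 takes 7 more to reach its cap of 7 → 12 left.
Give SKU-137 7 more to hit its cap of 10 → 5 left.
SKU-124: +5 (room for 19) → 5. Pool exhausted.
Total = 180×7 + 60×1 + 80×2 + 160×10 + 120×5 = 3680.

3680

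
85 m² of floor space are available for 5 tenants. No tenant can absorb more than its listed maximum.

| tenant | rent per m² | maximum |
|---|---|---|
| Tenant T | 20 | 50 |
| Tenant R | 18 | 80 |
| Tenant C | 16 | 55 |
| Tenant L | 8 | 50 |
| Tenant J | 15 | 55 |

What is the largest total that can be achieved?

Rank by rent per m²: Tenant T 20 > Tenant R 18 > Tenant C 16 > Tenant J 15 > Tenant L 8.
Tenant T: +50 to 50 (cap) ; 35 left.
Tenant R: +35 (room for 80) → 35. Pool exhausted.
Total = 20×50 + 18×35 = 1630.

1630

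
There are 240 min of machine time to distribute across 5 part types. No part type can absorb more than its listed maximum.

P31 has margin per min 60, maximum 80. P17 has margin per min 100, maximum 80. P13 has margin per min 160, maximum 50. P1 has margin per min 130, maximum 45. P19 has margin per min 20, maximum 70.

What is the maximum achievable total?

25750

Rank by margin per min: P13 160 > P1 130 > P17 100 > P31 60 > P19 20.
P13: +50 to 50 (cap) ; 190 left.
Give P1 45 to hit its cap of 45 ; 145 left.
P17: +80 to 80 (cap) ; 65 left.
P31: +65 (room for 80) → 65. Pool exhausted.
Total = 60×65 + 100×80 + 160×50 + 130×45 = 25750.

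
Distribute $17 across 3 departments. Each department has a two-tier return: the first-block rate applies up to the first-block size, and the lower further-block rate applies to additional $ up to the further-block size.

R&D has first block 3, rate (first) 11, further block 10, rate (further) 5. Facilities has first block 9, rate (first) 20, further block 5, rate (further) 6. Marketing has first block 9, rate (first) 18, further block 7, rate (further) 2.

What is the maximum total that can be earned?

324

Order all 6 blocks by rate: Facilities/tier1 20 > Marketing/tier1 18 > R&D/tier1 11 > Facilities/tier2 6 > R&D/tier2 5 > Marketing/tier2 2.
Facilities/tier1 (20): +9 — 8 left.
8 remain; put them into Marketing tier1 at 18.
Total = 20×9 + 18×8 = 324.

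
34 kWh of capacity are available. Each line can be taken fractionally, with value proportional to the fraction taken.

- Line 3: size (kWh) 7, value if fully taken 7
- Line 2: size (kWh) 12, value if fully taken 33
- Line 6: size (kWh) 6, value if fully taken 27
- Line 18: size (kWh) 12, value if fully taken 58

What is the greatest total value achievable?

122

Rank by value-to-size ratio: Line 18 58/12≈4.83, Line 6 27/6≈4.5, Line 2 33/12≈2.75, Line 3 7/7≈1.
All 12 kWh of Line 18 fit (value 58) → 22 remain.
All 6 kWh of Line 6 fit (value 27) → 16 remain.
All 12 kWh of Line 2 fit (value 33) → 4 remain.
Only 4 kWh remain; take 4/7 of Line 3 for value 7×4/7 = 4.
Total value = 122.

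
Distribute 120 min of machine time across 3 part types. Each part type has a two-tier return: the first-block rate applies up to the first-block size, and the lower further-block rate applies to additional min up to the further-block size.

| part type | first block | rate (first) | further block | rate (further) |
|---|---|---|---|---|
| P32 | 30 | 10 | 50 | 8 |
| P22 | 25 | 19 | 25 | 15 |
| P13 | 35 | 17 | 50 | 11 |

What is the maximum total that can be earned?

1830

Treat each block as its own option and order by rate: P22/T1 19 > P13/T1 17 > P22/T2 15 > P13/T2 11 > P32/T1 10 > P32/T2 8.
P22 T1 at 19: fill all 25 ; 95 left.
Fill P13 T1 block (35 at 17) ; 60 left.
Fill P22 T2 block (25 at 15) ; 35 left.
35 remain; put them into P13 T2 at 11.
Total = 19×25 + 17×35 + 15×25 + 11×35 = 1830.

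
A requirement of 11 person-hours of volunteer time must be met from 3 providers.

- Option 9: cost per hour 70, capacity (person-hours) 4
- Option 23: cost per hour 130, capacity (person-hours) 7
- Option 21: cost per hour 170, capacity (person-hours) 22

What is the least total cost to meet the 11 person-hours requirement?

1190

Cheapest first:
Option 9 at 70: take all 4 person-hours → 7 still needed.
Option 23 (130): use full 7 → 0 person-hours to go.
Option 21: unused.
Cost = 4×70 + 7×130 = 1190.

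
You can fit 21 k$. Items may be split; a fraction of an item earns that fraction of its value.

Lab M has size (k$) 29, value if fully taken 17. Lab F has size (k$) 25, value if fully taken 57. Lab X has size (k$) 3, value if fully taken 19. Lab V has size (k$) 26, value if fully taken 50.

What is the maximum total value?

60.04

Sort by value density: Lab X 19/3≈6.33, Lab F 57/25≈2.28, Lab V 50/26≈1.92, Lab M 17/29≈0.586.
Take all of Lab X (3 k$, value 19) → 18 k$ left.
Only 18 k$ remain; take 18/25 of Lab F for value 57×18/25 = 41.04.
Total value = 60.04.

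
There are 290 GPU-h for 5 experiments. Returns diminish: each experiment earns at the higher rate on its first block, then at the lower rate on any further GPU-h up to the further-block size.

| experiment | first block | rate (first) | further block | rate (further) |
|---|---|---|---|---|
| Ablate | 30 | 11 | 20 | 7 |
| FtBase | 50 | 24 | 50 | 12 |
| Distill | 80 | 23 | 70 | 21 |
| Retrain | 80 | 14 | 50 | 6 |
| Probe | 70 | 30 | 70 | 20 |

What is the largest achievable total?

7010

Order all 10 blocks by rate: Probe/tier1 30 > FtBase/tier1 24 > Distill/tier1 23 > Distill/tier2 21 > Probe/tier2 20 > Retrain/tier1 14 > FtBase/tier2 12 > Ablate/tier1 11 > Ablate/tier2 7 > Retrain/tier2 6.
Probe tier1 at 30: fill all 70 → 220 left.
FtBase tier1 at 24: fill all 50 → 170 left.
Distill/tier1 (23): +80 → 90 left.
Distill tier2 at 21: fill all 70 → 20 left.
Probe/tier2: +20 of 70 at 20; pool empty.
Total = 30×70 + 24×50 + 23×80 + 21×70 + 20×20 = 7010.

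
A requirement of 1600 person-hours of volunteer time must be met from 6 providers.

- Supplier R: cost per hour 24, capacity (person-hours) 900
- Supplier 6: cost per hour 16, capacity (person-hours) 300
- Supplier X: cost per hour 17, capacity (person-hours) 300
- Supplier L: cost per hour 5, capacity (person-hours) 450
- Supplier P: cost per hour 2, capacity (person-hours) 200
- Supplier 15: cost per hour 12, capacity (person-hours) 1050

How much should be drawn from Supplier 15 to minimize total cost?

950

Use providers in increasing cost order.
Take 200 from Supplier P at 2 ; need 1400 more.
Supplier L (5): use full 450 ; 950 person-hours to go.
Take 950 from Supplier 15 at 12 to finish.
Supplier 6, Supplier X, Supplier R: unused.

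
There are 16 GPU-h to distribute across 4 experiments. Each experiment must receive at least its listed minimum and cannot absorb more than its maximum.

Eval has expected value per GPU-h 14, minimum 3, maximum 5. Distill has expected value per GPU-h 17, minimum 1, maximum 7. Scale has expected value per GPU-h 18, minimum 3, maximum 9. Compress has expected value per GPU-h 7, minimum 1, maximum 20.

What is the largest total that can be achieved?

Meeting every minimum uses 3+1+3+1 = 8 GPU-h, leaving 8.
Order the experiments by expected value per GPU-h: Scale 18 > Distill 17 > Eval 14 > Compress 7.
Give Scale 6 more to hit its cap of 9 ; 2 left.
Distill has room for 6 more but only 2 remain, so it gets 3.
Total = 14×3 + 17×3 + 18×9 + 7×1 = 262.

262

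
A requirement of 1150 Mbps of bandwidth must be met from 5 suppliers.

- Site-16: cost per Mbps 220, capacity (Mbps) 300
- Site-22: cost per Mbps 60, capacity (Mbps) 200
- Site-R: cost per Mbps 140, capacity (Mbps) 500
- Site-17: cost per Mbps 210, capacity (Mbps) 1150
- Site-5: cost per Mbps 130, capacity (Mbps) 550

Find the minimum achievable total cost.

Use suppliers in increasing cost order.
Take 200 from Site-22 at 60 — need 950 more.
Site-5 (130): use full 550 — 400 Mbps to go.
Site-R (140): take the remaining 400 — done.
Site-17, Site-16: unused.
Cost = 200×60 + 550×130 + 400×140 = 139500.

139500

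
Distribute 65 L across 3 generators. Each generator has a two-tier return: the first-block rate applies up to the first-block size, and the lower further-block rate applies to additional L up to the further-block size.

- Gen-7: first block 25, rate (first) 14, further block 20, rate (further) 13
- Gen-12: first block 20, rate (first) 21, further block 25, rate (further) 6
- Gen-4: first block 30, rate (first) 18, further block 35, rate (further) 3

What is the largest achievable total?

1170

Rank every tier by rate: Gen-12/tier1 21 > Gen-4/tier1 18 > Gen-7/tier1 14 > Gen-7/tier2 13 > Gen-12/tier2 6 > Gen-4/tier2 3.
Gen-12/tier1 (21): +20 → 45 left.
Fill Gen-4 tier1 block (30 at 18) → 15 left.
Gen-7 tier1 at 14: only 15 left, fill 15.
Total = 21×20 + 18×30 + 14×15 = 1170.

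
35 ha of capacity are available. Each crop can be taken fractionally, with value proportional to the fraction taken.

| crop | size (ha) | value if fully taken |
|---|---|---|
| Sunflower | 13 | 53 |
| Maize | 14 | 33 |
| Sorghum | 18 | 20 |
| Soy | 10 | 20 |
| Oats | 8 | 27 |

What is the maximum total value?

113

Best value per unit of size first: Sunflower 53/13≈4.08, Oats 27/8≈3.38, Maize 33/14≈2.36, Soy 20/10≈2, Sorghum 20/18≈1.11.
All 13 ha of Sunflower fit (value 53) → 22 remain.
Oats: take in full, 8 ha for value 27 → 14 left.
Maize: take in full, 14 ha for value 33 → 0 left.
Total value = 113.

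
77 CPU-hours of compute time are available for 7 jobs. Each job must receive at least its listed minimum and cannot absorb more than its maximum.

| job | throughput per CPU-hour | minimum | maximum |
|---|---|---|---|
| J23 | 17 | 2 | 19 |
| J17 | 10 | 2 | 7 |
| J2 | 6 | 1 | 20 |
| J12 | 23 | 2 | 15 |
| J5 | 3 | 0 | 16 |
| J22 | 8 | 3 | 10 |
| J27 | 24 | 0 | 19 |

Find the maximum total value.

Meeting every minimum uses 2+2+1+2+0+3+0 = 10 CPU-hours, leaving 67.
Highest throughput per CPU-hour first: J27 24 > J12 23 > J23 17 > J17 10 > J22 8 > J2 6 > J5 3.
Give J27 19 more to hit its cap of 19 → 48 left.
J12 takes 13 more to reach its cap of 15 → 35 left.
J23 takes 17 more to reach its cap of 19 → 18 left.
Give J17 5 more to hit its cap of 7 → 13 left.
J22 takes 7 more to reach its cap of 10 → 6 left.
J2 has room for 19 more but only 6 remain, so it gets 7.
Total = 17×19 + 10×7 + 6×7 + 23×15 + 8×10 + 24×19 = 1316.

1316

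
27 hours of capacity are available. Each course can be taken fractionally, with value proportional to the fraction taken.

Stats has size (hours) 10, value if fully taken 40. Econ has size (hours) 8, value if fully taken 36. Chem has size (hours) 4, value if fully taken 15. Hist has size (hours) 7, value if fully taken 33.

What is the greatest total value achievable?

Best value per unit of size first: Hist 33/7≈4.71, Econ 36/8≈4.5, Stats 40/10≈4, Chem 15/4≈3.75.
Hist: take in full, 7 hours for value 33 ; 20 left.
All 8 hours of Econ fit (value 36) ; 12 remain.
Stats: take in full, 10 hours for value 40 ; 2 left.
Only 2 hours remain; take 2/4 of Chem for value 15×2/4 = 7.5.
Total value = 116.5.

116.5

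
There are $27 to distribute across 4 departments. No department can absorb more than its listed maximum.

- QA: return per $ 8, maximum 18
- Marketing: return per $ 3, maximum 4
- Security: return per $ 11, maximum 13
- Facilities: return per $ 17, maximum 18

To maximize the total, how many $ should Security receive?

9

Order the departments by return per $: Facilities 17 > Security 11 > QA 8 > Marketing 3.
Facilities takes 18 to reach its cap of 18 → 9 left.
Security has room for 13 but only 9 remain, so it gets 9.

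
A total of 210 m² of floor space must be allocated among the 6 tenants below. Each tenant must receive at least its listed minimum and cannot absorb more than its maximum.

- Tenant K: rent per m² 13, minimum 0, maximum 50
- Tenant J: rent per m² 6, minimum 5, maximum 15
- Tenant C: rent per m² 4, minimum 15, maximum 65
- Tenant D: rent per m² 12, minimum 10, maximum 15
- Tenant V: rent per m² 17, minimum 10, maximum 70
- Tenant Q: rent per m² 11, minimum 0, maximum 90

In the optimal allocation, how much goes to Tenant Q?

Meeting every minimum uses 0+5+15+10+10+0 = 40 m², leaving 170.
Rank by rent per m²: Tenant V 17 > Tenant K 13 > Tenant D 12 > Tenant Q 11 > Tenant J 6 > Tenant C 4.
Tenant V: +60 to 70 (cap) — 110 left.
Give Tenant K 50 more to hit its cap of 50 — 60 left.
Tenant D takes 5 more to reach its cap of 15 — 55 left.
Tenant Q has room for 90 more but only 55 remain, so it gets 55.

55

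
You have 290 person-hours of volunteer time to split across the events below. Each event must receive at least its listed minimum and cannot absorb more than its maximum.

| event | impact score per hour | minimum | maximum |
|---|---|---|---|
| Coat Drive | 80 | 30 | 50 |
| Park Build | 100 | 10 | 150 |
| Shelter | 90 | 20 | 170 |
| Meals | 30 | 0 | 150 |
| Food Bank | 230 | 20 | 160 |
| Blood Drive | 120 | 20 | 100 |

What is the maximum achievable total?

50400

Meeting every minimum uses 30+10+20+0+20+20 = 100 person-hours, leaving 190.
Rank by impact score per hour: Food Bank 230 > Blood Drive 120 > Park Build 100 > Shelter 90 > Coat Drive 80 > Meals 30.
Food Bank: +140 to 160 (cap) ; 50 left.
Blood Drive: +50 (room for 80) → 70. Pool exhausted.
Total = 80×30 + 100×10 + 90×20 + 230×160 + 120×70 = 50400.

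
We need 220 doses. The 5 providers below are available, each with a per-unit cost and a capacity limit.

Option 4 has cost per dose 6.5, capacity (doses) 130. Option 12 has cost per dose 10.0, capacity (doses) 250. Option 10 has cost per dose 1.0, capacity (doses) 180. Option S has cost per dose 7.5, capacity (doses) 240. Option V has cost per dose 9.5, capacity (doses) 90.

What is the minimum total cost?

440

Cheapest first:
Option 10 at 1.0: take all 180 doses — 40 still needed.
Option 4 at 6.5: take 40 of its 130 — requirement met.
Option S, Option V, Option 12: unused.
Cost = 180×1.0 + 40×6.5 = 440.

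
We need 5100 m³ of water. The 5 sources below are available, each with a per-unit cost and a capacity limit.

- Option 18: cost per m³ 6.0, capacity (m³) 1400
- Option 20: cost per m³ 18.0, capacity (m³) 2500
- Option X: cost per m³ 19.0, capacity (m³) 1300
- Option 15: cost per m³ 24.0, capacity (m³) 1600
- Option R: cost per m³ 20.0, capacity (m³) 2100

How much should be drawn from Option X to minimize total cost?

Cheapest first:
Option 18 (6.0): use full 1400 ; 3700 m³ to go.
Option 20 (18.0): use full 2500 ; 1200 m³ to go.
Option X (19.0): take the remaining 1200 ; done.
Option R, Option 15: unused.

1200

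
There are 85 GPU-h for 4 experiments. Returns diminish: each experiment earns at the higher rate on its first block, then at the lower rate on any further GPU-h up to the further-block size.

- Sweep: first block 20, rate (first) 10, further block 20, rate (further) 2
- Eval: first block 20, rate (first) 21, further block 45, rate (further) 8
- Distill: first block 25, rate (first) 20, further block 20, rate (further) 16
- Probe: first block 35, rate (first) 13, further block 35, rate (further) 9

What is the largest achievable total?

1500

Treat each block as its own option and order by rate: Eval/first 21 > Distill/first 20 > Distill/second 16 > Probe/first 13 > Sweep/first 10 > Probe/second 9 > Eval/second 8 > Sweep/second 2.
Eval/first (21): +20 — 65 left.
Distill/first (20): +25 — 40 left.
Distill/second (16): +20 — 20 left.
Probe/first: +20 of 35 at 13; pool empty.
Total = 21×20 + 20×25 + 16×20 + 13×20 = 1500.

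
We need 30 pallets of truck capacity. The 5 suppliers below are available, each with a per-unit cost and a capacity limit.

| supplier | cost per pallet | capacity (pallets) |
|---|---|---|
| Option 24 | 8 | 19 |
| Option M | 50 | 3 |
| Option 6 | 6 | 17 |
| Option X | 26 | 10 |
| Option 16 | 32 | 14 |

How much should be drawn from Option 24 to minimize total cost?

Cheapest first:
Take 17 from Option 6 at 6 ; need 13 more.
Option 24 (8): take the remaining 13 ; done.
Option X, Option 16, Option M: unused.

13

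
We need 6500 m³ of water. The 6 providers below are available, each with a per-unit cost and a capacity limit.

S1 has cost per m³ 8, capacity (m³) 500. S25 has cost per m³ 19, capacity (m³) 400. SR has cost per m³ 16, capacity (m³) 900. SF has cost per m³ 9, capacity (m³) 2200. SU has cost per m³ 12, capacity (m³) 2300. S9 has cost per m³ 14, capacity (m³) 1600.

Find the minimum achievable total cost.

72400

Fill from the cheapest provider first.
S1 at 8: take all 500 m³ ; 6000 still needed.
Take 2200 from SF at 9 ; need 3800 more.
SU at 12: take all 2300 m³ ; 1500 still needed.
Take 1500 from S9 at 14 to finish.
SR, S25: unused.
Cost = 500×8 + 2200×9 + 2300×12 + 1500×14 = 72400.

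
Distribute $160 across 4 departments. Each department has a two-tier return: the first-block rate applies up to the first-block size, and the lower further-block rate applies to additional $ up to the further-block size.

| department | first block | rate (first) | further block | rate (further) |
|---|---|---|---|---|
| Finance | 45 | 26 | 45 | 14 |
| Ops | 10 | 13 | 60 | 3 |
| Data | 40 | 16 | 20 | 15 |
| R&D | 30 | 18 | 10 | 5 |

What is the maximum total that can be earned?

Treat each block as its own option and order by rate: Finance/first 26 > R&D/first 18 > Data/first 16 > Data/second 15 > Finance/second 14 > Ops/first 13 > R&D/second 5 > Ops/second 3.
Finance/first (26): +45 ; 115 left.
Fill R&D first block (30 at 18) ; 85 left.
Data first at 16: fill all 40 ; 45 left.
Data/second (15): +20 ; 25 left.
Finance/second: +25 of 45 at 14; pool empty.
Total = 26×45 + 18×30 + 16×40 + 15×20 + 14×25 = 3000.

3000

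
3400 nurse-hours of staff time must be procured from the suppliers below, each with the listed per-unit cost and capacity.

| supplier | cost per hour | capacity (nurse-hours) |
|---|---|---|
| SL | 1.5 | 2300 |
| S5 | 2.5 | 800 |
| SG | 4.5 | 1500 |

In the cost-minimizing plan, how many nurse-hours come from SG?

Cheapest first:
SL (1.5): use full 2300 ; 1100 nurse-hours to go.
S5 at 2.5: take all 800 nurse-hours ; 300 still needed.
SG at 4.5: take 300 of its 1500 ; requirement met.

300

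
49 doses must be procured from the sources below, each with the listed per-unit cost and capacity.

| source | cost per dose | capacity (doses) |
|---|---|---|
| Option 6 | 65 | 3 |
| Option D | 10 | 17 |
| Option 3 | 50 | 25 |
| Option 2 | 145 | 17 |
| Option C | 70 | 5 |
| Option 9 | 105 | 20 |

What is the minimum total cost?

1895

Cheapest first:
Take 17 from Option D at 10 ; need 32 more.
Option 3 at 50: take all 25 doses ; 7 still needed.
Option 6 at 65: take all 3 doses ; 4 still needed.
Option C (70): take the remaining 4 ; done.
Option 9, Option 2: unused.
Cost = 17×10 + 25×50 + 3×65 + 4×70 = 1895.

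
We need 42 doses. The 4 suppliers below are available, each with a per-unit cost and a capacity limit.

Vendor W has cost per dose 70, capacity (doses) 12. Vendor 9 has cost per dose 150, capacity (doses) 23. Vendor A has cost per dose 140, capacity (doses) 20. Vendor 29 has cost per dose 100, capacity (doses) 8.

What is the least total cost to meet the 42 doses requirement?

4740

Use suppliers in increasing cost order.
Vendor W at 70: take all 12 doses — 30 still needed.
Vendor 29 (100): use full 8 — 22 doses to go.
Vendor A at 140: take all 20 doses — 2 still needed.
Vendor 9 at 150: take 2 of its 23 — requirement met.
Cost = 12×70 + 8×100 + 20×140 + 2×150 = 4740.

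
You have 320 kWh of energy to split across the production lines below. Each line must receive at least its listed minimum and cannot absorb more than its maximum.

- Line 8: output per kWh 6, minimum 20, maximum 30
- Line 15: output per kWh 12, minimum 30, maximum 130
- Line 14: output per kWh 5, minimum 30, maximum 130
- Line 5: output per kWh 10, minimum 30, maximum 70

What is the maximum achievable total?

2890

Meeting every minimum uses 20+30+30+30 = 110 kWh, leaving 210.
Highest output per kWh first: Line 15 12 > Line 5 10 > Line 8 6 > Line 14 5.
Give Line 15 100 more to hit its cap of 130 → 110 left.
Line 5: +40 to 70 (cap) → 70 left.
Line 8: +10 to 30 (cap) → 60 left.
Line 14 has room for 100 more but only 60 remain, so it gets 90.
Total = 6×30 + 12×130 + 5×90 + 10×70 = 2890.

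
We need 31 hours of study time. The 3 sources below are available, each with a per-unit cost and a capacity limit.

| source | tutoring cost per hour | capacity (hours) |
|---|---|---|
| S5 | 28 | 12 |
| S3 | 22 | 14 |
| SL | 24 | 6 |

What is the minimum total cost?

Use sources in increasing cost order.
Take 14 from S3 at 22 ; need 17 more.
Take 6 from SL at 24 ; need 11 more.
S5 at 28: take 11 of its 12 ; requirement met.
Cost = 14×22 + 6×24 + 11×28 = 760.

760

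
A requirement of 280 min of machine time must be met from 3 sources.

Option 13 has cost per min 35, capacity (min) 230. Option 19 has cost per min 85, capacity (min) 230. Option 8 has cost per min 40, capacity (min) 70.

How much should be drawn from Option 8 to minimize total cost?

Use sources in increasing cost order.
Take 230 from Option 13 at 35 → need 50 more.
Option 8 (40): take the remaining 50 → done.
Option 19: unused.

50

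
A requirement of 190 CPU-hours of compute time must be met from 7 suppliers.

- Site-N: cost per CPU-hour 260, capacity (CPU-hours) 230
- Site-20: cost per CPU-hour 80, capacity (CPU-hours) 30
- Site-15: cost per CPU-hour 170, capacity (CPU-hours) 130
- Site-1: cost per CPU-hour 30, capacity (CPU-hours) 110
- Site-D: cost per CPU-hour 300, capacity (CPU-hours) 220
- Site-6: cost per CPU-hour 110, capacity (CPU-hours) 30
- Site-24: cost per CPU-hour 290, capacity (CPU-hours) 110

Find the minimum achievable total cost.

Use suppliers in increasing cost order.
Site-1 (30): use full 110 → 80 CPU-hours to go.
Take 30 from Site-20 at 80 → need 50 more.
Site-6 (110): use full 30 → 20 CPU-hours to go.
Take 20 from Site-15 at 170 to finish.
Site-N, Site-24, Site-D: unused.
Cost = 110×30 + 30×80 + 30×110 + 20×170 = 12400.

12400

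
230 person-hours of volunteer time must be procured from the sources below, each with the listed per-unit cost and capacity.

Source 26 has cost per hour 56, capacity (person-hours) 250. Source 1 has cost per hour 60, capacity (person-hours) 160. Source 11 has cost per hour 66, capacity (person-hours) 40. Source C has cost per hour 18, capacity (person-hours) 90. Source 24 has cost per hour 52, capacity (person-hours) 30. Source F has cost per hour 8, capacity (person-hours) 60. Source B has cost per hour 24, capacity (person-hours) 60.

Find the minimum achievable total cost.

4580

Cheapest first:
Take 60 from Source F at 8 → need 170 more.
Source C at 18: take all 90 person-hours → 80 still needed.
Take 60 from Source B at 24 → need 20 more.
Take 20 from Source 24 at 52 to finish.
Source 26, Source 1, Source 11: unused.
Cost = 60×8 + 90×18 + 60×24 + 20×52 = 4580.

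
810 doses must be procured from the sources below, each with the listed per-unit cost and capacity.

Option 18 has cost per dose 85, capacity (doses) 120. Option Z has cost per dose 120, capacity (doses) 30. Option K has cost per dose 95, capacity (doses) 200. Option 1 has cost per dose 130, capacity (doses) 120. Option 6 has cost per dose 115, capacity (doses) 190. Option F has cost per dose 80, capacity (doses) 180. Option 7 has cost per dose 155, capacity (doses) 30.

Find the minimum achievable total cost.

80750

Use sources in increasing cost order.
Option F at 80: take all 180 doses — 630 still needed.
Take 120 from Option 18 at 85 — need 510 more.
Option K (95): use full 200 — 310 doses to go.
Take 190 from Option 6 at 115 — need 120 more.
Option Z (120): use full 30 — 90 doses to go.
Option 1 at 130: take 90 of its 120 — requirement met.
Option 7: unused.
Cost = 180×80 + 120×85 + 200×95 + 190×115 + 30×120 + 90×130 = 80750.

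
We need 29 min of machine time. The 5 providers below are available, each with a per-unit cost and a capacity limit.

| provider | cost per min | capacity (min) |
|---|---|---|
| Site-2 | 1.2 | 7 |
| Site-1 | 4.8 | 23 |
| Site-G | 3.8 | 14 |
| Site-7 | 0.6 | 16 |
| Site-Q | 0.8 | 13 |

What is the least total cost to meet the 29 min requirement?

Fill from the cheapest provider first.
Take 16 from Site-7 at 0.6 → need 13 more.
Site-Q (0.8): use full 13 → 0 min to go.
Site-2, Site-G, Site-1: unused.
Cost = 16×0.6 + 13×0.8 = 20.

20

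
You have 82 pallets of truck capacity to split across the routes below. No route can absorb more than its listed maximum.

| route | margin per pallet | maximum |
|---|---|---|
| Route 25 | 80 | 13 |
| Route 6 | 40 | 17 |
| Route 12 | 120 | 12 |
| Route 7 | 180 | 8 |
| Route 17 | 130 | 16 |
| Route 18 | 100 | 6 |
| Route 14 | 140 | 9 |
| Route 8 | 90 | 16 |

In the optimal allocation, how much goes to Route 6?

2

Highest margin per pallet first: Route 7 180 > Route 14 140 > Route 17 130 > Route 12 120 > Route 18 100 > Route 8 90 > Route 25 80 > Route 6 40.
Give Route 7 8 to hit its cap of 8 → 74 left.
Route 14: +9 to 9 (cap) → 65 left.
Give Route 17 16 to hit its cap of 16 → 49 left.
Route 12: +12 to 12 (cap) → 37 left.
Route 18: +6 to 6 (cap) → 31 left.
Route 8 takes 16 to reach its cap of 16 → 15 left.
Route 25: +13 to 13 (cap) → 2 left.
Route 6 has room for 17 but only 2 remain, so it gets 2.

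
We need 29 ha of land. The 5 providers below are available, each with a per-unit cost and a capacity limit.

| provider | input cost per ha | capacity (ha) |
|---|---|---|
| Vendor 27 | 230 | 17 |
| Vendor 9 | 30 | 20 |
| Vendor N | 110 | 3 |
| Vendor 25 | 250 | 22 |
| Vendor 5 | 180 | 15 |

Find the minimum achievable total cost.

Cheapest first:
Take 20 from Vendor 9 at 30 ; need 9 more.
Vendor N (110): use full 3 ; 6 ha to go.
Take 6 from Vendor 5 at 180 to finish.
Vendor 27, Vendor 25: unused.
Cost = 20×30 + 3×110 + 6×180 = 2010.

2010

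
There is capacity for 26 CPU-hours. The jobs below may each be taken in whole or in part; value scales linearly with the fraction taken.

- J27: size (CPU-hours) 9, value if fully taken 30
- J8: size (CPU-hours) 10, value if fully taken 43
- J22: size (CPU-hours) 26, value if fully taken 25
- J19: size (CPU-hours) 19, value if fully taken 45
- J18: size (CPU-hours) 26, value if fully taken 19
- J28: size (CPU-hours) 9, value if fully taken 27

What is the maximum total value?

94

Rank by value-to-size ratio: J8 43/10≈4.3, J27 30/9≈3.33, J28 27/9≈3, J19 45/19≈2.37, J22 25/26≈0.962, J18 19/26≈0.731.
Take all of J8 (10 CPU-hours, value 43) ; 16 CPU-hours left.
J27: take in full, 9 CPU-hours for value 30 ; 7 left.
Fill the last 7 CPU-hours with part of J28: 7/9 of it earns 21.
Total value = 94.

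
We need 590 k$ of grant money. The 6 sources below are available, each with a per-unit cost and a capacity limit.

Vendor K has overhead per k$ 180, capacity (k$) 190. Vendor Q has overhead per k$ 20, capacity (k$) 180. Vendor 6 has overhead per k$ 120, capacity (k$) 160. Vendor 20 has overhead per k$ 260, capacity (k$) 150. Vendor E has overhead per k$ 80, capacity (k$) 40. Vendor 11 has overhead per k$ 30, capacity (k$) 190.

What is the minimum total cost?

Fill from the cheapest source first.
Take 180 from Vendor Q at 20 → need 410 more.
Take 190 from Vendor 11 at 30 → need 220 more.
Take 40 from Vendor E at 80 → need 180 more.
Take 160 from Vendor 6 at 120 → need 20 more.
Take 20 from Vendor K at 180 to finish.
Vendor 20: unused.
Cost = 180×20 + 190×30 + 40×80 + 160×120 + 20×180 = 35300.

35300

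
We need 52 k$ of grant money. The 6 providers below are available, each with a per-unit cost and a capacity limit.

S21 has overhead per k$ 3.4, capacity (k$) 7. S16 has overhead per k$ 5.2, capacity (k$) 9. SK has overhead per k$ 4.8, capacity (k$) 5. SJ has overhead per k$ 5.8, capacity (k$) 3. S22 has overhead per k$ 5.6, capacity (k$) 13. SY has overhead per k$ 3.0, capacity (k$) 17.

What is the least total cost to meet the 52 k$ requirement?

Use providers in increasing cost order.
SY (3.0): use full 17 — 35 k$ to go.
Take 7 from S21 at 3.4 — need 28 more.
SK (4.8): use full 5 — 23 k$ to go.
S16 (5.2): use full 9 — 14 k$ to go.
S22 (5.6): use full 13 — 1 k$ to go.
SJ (5.8): take the remaining 1 — done.
Cost = 17×3.0 + 7×3.4 + 5×4.8 + 9×5.2 + 13×5.6 + 1×5.8 = 224.2.

224.2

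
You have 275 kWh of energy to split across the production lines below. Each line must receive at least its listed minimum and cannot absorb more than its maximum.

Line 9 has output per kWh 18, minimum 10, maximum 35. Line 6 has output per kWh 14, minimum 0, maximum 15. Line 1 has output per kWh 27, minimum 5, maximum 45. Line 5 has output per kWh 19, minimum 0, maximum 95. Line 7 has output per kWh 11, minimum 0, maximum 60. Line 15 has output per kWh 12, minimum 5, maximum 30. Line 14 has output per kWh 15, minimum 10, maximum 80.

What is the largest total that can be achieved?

Meeting every minimum uses 10+0+5+0+0+5+10 = 30 kWh, leaving 245.
Order the production lines by output per kWh: Line 1 27 > Line 5 19 > Line 9 18 > Line 14 15 > Line 6 14 > Line 15 12 > Line 7 11.
Line 1 takes 40 more to reach its cap of 45 — 205 left.
Line 5: +95 to 95 (cap) — 110 left.
Line 9 takes 25 more to reach its cap of 35 — 85 left.
Line 14 takes 70 more to reach its cap of 80 — 15 left.
Line 6 takes 15 more to reach its cap of 15 — 0 left.
Total = 18×35 + 14×15 + 27×45 + 19×95 + 12×5 + 15×80 = 5120.

5120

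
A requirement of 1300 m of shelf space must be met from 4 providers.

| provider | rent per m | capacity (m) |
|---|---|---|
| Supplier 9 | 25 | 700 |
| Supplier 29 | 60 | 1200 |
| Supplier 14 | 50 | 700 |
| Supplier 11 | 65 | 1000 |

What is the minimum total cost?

47500

Fill from the cheapest provider first.
Supplier 9 at 25: take all 700 m → 600 still needed.
Supplier 14 at 50: take 600 of its 700 → requirement met.
Supplier 29, Supplier 11: unused.
Cost = 700×25 + 600×50 = 47500.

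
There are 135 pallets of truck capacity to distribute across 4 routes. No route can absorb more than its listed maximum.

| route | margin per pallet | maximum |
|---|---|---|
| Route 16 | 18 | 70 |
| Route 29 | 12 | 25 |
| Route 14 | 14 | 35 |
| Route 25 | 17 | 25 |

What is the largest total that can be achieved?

Highest margin per pallet first: Route 16 18 > Route 25 17 > Route 14 14 > Route 29 12.
Route 16 takes 70 to reach its cap of 70 ; 65 left.
Give Route 25 25 to hit its cap of 25 ; 40 left.
Route 14 takes 35 to reach its cap of 35 ; 5 left.
Only 5 left; Route 29 takes them to reach 5.
Total = 18×70 + 12×5 + 14×35 + 17×25 = 2235.

2235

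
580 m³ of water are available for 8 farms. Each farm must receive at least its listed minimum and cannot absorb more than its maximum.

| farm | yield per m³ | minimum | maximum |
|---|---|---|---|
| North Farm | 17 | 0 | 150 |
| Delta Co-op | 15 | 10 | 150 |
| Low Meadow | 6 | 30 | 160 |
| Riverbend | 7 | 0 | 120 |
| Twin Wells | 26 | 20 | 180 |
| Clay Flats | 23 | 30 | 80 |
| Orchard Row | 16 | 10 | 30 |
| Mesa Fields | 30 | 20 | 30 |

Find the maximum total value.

Meeting every minimum uses 0+10+30+0+20+30+10+20 = 120 m³, leaving 460.
Highest yield per m³ first: Mesa Fields 30 > Twin Wells 26 > Clay Flats 23 > North Farm 17 > Orchard Row 16 > Delta Co-op 15 > Riverbend 7 > Low Meadow 6.
Mesa Fields takes 10 more to reach its cap of 30 — 450 left.
Twin Wells takes 160 more to reach its cap of 180 — 290 left.
Clay Flats: +50 to 80 (cap) — 240 left.
North Farm: +150 to 150 (cap) — 90 left.
Orchard Row takes 20 more to reach its cap of 30 — 70 left.
Delta Co-op has room for 140 more but only 70 remain, so it gets 80.
Total = 17×150 + 15×80 + 6×30 + 26×180 + 23×80 + 16×30 + 30×30 = 11830.

11830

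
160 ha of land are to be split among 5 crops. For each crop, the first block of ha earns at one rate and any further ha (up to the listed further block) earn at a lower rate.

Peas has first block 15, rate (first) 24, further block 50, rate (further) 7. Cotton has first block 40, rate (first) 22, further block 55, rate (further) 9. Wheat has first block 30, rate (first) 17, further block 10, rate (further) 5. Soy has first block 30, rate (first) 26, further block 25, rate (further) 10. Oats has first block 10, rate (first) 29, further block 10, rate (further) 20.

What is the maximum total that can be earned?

Rank every tier by rate: Oats/T1 29 > Soy/T1 26 > Peas/T1 24 > Cotton/T1 22 > Oats/T2 20 > Wheat/T1 17 > Soy/T2 10 > Cotton/T2 9 > Peas/T2 7 > Wheat/T2 5.
Oats T1 at 29: fill all 10 ; 150 left.
Soy/T1 (26): +30 ; 120 left.
Fill Peas T1 block (15 at 24) ; 105 left.
Cotton/T1 (22): +40 ; 65 left.
Oats T2 at 20: fill all 10 ; 55 left.
Fill Wheat T1 block (30 at 17) ; 25 left.
Soy T2 at 10: fill all 25 ; 0 left.
Total = 29×10 + 26×30 + 24×15 + 22×40 + 20×10 + 17×30 + 10×25 = 3270.

3270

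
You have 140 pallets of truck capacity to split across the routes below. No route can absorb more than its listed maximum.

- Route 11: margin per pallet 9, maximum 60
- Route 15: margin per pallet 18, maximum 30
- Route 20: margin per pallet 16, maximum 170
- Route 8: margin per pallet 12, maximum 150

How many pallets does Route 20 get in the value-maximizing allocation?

Order the routes by margin per pallet: Route 15 18 > Route 20 16 > Route 8 12 > Route 11 9.
Route 15 takes 30 to reach its cap of 30 — 110 left.
Route 20: +110 (room for 170) → 110. Pool exhausted.

110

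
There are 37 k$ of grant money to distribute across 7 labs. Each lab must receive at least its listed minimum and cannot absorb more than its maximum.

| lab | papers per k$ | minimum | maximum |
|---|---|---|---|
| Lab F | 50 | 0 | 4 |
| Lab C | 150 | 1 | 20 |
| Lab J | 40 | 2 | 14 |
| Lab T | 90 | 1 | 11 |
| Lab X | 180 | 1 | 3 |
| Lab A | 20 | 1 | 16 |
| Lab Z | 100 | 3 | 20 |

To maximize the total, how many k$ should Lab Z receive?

10

Meeting every minimum uses 0+1+2+1+1+1+3 = 9 k$, leaving 28.
Order the labs by papers per k$: Lab X 180 > Lab C 150 > Lab Z 100 > Lab T 90 > Lab F 50 > Lab J 40 > Lab A 20.
Lab X takes 2 more to reach its cap of 3 — 26 left.
Give Lab C 19 more to hit its cap of 20 — 7 left.
Lab Z: +7 (room for 17) → 10. Pool exhausted.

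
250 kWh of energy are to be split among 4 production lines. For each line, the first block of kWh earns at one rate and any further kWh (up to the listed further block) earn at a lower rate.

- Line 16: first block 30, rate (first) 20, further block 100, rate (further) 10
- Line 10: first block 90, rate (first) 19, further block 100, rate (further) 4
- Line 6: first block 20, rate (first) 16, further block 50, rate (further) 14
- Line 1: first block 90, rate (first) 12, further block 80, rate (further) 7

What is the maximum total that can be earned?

Order all 8 blocks by rate: Line 16/T1 20 > Line 10/T1 19 > Line 6/T1 16 > Line 6/T2 14 > Line 1/T1 12 > Line 16/T2 10 > Line 1/T2 7 > Line 10/T2 4.
Fill Line 16 T1 block (30 at 20) → 220 left.
Fill Line 10 T1 block (90 at 19) → 130 left.
Fill Line 6 T1 block (20 at 16) → 110 left.
Line 6/T2 (14): +50 → 60 left.
Line 1 T1 at 12: only 60 left, fill 60.
Total = 20×30 + 19×90 + 16×20 + 14×50 + 12×60 = 4050.

4050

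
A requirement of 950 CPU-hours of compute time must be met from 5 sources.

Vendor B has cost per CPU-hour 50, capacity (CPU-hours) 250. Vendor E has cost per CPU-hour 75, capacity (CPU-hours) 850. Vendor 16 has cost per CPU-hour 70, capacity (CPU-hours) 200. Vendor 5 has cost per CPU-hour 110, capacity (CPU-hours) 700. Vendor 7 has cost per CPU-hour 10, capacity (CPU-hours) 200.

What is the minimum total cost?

Use sources in increasing cost order.
Vendor 7 (10): use full 200 — 750 CPU-hours to go.
Vendor B at 50: take all 250 CPU-hours — 500 still needed.
Take 200 from Vendor 16 at 70 — need 300 more.
Vendor E (75): take the remaining 300 — done.
Vendor 5: unused.
Cost = 200×10 + 250×50 + 200×70 + 300×75 = 51000.

51000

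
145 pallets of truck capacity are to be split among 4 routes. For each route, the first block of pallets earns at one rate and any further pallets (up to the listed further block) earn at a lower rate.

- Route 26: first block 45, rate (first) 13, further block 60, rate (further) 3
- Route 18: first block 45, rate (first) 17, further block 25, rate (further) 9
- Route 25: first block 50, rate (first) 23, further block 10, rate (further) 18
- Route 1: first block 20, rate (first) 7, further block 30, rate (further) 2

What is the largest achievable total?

2615

Rank every tier by rate: Route 25/T1 23 > Route 25/T2 18 > Route 18/T1 17 > Route 26/T1 13 > Route 18/T2 9 > Route 1/T1 7 > Route 26/T2 3 > Route 1/T2 2.
Fill Route 25 T1 block (50 at 23) → 95 left.
Route 25 T2 at 18: fill all 10 → 85 left.
Route 18/T1 (17): +45 → 40 left.
Route 26 T1 at 13: only 40 left, fill 40.
Total = 23×50 + 18×10 + 17×45 + 13×40 = 2615.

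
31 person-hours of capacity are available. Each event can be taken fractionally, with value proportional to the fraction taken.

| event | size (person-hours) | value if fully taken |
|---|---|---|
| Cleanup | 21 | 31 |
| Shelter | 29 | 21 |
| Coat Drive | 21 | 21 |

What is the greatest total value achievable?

41

Rank by value-to-size ratio: Cleanup 31/21≈1.48, Coat Drive 21/21≈1, Shelter 21/29≈0.724.
Take all of Cleanup (21 person-hours, value 31) — 10 person-hours left.
Fill the last 10 person-hours with part of Coat Drive: 10/21 of it earns 10.
Total value = 41.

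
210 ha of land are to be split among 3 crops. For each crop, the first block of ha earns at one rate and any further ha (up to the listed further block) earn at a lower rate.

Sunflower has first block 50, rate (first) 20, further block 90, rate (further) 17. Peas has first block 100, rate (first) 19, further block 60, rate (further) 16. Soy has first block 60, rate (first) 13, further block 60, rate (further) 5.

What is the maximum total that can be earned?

Rank every tier by rate: Sunflower/T1 20 > Peas/T1 19 > Sunflower/T2 17 > Peas/T2 16 > Soy/T1 13 > Soy/T2 5.
Fill Sunflower T1 block (50 at 20) → 160 left.
Peas/T1 (19): +100 → 60 left.
Sunflower/T2: +60 of 90 at 17; pool empty.
Total = 20×50 + 19×100 + 17×60 = 3920.

3920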